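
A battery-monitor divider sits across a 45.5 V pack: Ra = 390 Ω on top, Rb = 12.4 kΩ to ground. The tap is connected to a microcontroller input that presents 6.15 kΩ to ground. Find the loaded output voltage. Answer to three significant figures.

The load sits in parallel with Rb: Rb‖R_L = (12400 × 6150) / (12400 + 6150) = 4111 Ω.
V_out = 45.5 × 4111 / (390 + 4111) = 45.5 × 4111/4501 = 41.6 V.

V_out ≈ 41.6 V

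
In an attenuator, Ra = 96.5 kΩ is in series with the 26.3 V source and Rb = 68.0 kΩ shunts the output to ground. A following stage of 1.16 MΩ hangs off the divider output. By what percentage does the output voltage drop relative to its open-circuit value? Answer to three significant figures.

3.32 %

The divider's output (Thévenin) resistance is Ra‖Rb = 39.89 kΩ.
Fractional drop under load = R_th/(R_th + R_L) = 39.89 / (39.89 + 1160) = 0.03325.
So the output falls by 3.32 %.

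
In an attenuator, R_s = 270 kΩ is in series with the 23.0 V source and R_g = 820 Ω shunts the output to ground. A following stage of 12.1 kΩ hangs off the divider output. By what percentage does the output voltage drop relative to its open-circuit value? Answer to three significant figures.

The divider's output (Thévenin) resistance is R_s‖R_g = 817.5 Ω.
Fractional drop under load = R_th/(R_th + R_L) = 817.5 / (817.5 + 12100) = 0.06329.
So the output falls by 6.33 %.

6.33 %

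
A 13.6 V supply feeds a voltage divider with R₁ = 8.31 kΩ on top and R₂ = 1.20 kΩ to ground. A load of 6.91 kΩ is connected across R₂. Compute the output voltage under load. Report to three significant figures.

The load sits in parallel with R₂: R₂‖R_L = (1.20 × 6.91) / (1.20 + 6.91) = 1.022 kΩ.
V_out = 13.6 × 1.022 / (8.31 + 1.022) = 13.6 × 1.022/9.332 = 1.49 V.
(Unloaded it would have been 1.72 V.)

V_out ≈ 1.49 V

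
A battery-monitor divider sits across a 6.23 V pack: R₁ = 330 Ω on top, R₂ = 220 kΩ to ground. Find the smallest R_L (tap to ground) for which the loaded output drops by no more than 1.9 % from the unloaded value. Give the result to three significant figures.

Output resistance R_th = R₁‖R₂ = (330 × 220000)/220300 = 329.5 Ω.
The fractional drop is R_th/(R_th + R_L); requiring this ≤ 0.0190 gives R_L ≥ R_th(1/0.0190 − 1) = 329.5 × 51.63 = 17.0 kΩ.

R_L(min) ≈ 17.0 kΩ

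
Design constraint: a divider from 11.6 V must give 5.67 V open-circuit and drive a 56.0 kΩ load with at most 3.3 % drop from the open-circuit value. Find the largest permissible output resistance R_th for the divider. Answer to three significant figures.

Loading drop = R_th/(R_th + R_L) ≤ 0.0330, so R_th ≤ R_L · ε/(1−ε) = 56.0 kΩ × 0.0330/0.9670 = 1.91 kΩ.
(Any R1, R2 with R2/(R1+R2) = 0.489 and R1‖R2 ≤ 1.91 kΩ will meet the spec.)

R_th ≤ 1.91 kΩ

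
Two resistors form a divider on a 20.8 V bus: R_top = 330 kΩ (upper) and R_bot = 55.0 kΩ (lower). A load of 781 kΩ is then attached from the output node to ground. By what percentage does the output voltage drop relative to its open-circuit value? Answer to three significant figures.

The divider's output (Thévenin) resistance is R_top‖R_bot = 47.14 kΩ.
Fractional drop under load = R_th/(R_th + R_L) = 47.14 / (47.14 + 781) = 0.05693.
So the output falls by 5.69 %.

5.69 %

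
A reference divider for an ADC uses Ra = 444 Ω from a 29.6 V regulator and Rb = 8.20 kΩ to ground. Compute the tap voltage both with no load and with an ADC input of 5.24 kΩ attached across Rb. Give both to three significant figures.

Unloaded: 28.1 V; loaded: 26.0 V

Open-circuit: V = 29.6 × 8200/(444 + 8200) = 28.1 V.
With the load, Rb becomes Rb‖R_L = 3197 Ω, so V = 29.6 × 3197/3641 = 26.0 V.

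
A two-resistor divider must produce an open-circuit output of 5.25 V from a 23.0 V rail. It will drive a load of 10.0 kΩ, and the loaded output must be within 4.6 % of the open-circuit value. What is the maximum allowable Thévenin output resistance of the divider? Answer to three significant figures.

Loading drop = R_th/(R_th + R_L) ≤ 0.0460, so R_th ≤ R_L · ε/(1−ε) = 10.0 kΩ × 0.0460/0.9540 = 482 Ω.

R_th ≤ 482 Ω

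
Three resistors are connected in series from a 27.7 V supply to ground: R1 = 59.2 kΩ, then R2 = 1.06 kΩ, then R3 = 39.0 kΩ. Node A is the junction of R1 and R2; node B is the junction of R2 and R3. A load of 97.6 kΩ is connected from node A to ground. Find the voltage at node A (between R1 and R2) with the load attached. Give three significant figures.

V ≈ 8.98 V

Below node A the series string R2+R3 = 40.06 kΩ sits in parallel with the 97.6 kΩ load: 28.40 kΩ.
V_A = 27.7 × 28.40/(59.2 + 28.40) = 8.98 V.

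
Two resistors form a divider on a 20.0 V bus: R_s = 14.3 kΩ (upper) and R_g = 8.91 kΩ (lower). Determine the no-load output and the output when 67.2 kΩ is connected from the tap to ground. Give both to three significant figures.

Unloaded: 7.68 V; loaded: 7.10 V

Open-circuit: V = 20.0 × 8.91/(14.3 + 8.91) = 7.68 V.
With the load, R_g becomes R_g‖R_L = 7.867 kΩ, so V = 20.0 × 7.867/22.17 = 7.10 V.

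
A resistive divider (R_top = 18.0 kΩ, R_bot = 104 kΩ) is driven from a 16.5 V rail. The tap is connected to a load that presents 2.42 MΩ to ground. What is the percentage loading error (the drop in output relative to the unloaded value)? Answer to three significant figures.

0.630 %

The divider's output (Thévenin) resistance is R_top‖R_bot = 15.34 kΩ.
Fractional drop under load = R_th/(R_th + R_L) = 15.34 / (15.34 + 2420) = 0.006301.
So the output falls by 0.630 %.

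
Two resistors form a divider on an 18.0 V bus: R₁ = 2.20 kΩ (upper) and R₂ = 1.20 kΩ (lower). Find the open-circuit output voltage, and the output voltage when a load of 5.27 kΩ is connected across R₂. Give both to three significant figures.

Open-circuit: V = 18.0 × 1.20/(2.20 + 1.20) = 6.35 V.
With the load, R₂ becomes R₂‖R_L = 0.9774 kΩ, so V = 18.0 × 0.9774/3.177 = 5.54 V.

Unloaded: 6.35 V; loaded: 5.54 V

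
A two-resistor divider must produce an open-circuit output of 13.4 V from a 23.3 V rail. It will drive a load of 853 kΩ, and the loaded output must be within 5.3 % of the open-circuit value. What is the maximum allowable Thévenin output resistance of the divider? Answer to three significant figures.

R_th ≤ 47.7 kΩ

Loading drop = R_th/(R_th + R_L) ≤ 0.0530, so R_th ≤ R_L · ε/(1−ε) = 853 kΩ × 0.0530/0.9470 = 47.7 kΩ.
(Any R1, R2 with R2/(R1+R2) = 0.575 and R1‖R2 ≤ 47.7 kΩ will meet the spec.)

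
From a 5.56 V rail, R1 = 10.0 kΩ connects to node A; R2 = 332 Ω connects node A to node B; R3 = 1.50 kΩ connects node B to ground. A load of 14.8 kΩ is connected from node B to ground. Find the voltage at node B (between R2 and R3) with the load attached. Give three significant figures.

At node B, R3 is in parallel with the load: R3‖R_L = 1362 Ω.
Below node A the resistance is R2 + (R3‖R_L) = 1694 Ω, so V_A = 5.56 × 1694/11690 = 0.8054 V.
Then V_B = V_A × (R3‖R_L)/(R2 + R3‖R_L) = 0.8054 × 1362/1694 = 0.648 V.

V ≈ 0.648 V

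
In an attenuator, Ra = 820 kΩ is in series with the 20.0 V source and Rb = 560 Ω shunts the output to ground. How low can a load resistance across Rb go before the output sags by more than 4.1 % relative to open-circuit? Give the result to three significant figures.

R_L(min) ≈ 13.1 kΩ

Output resistance R_th = Ra‖Rb = (820000 × 560)/820600 = 559.6 Ω.
The fractional drop is R_th/(R_th + R_L); requiring this ≤ 0.0410 gives R_L ≥ R_th(1/0.0410 − 1) = 559.6 × 23.39 = 13.1 kΩ.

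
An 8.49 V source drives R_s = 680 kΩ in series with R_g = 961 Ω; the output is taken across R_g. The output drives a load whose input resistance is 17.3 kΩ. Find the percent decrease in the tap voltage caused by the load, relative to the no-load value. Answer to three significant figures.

The divider's output (Thévenin) resistance is R_s‖R_g = 959.6 Ω.
Fractional drop under load = R_th/(R_th + R_L) = 959.6 / (959.6 + 17300) = 0.05256.
So the output falls by 5.26 %.

5.26 %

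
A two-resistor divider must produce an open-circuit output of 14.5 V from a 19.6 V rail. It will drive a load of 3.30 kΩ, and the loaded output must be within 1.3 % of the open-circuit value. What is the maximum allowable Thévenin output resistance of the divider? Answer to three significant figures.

R_th ≤ 43.5 Ω

Loading drop = R_th/(R_th + R_L) ≤ 0.0130, so R_th ≤ R_L · ε/(1−ε) = 3.30 kΩ × 0.0130/0.9870 = 43.5 Ω.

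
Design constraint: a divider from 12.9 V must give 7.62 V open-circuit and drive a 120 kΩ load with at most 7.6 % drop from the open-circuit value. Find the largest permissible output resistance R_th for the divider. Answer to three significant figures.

Loading drop = R_th/(R_th + R_L) ≤ 0.0760, so R_th ≤ R_L · ε/(1−ε) = 120 kΩ × 0.0760/0.9240 = 9.87 kΩ.
(Any R1, R2 with R2/(R1+R2) = 0.591 and R1‖R2 ≤ 9.87 kΩ will meet the spec.)

R_th ≤ 9.87 kΩ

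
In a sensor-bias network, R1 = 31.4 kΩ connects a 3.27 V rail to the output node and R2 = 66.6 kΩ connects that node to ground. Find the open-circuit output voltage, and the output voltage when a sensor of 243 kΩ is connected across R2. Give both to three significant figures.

Open-circuit: V = 3.27 × 66.6/(31.4 + 66.6) = 2.22 V.
With the load, R2 becomes R2‖R_L = 52.27 kΩ, so V = 3.27 × 52.27/83.67 = 2.04 V.

Unloaded: 2.22 V; loaded: 2.04 V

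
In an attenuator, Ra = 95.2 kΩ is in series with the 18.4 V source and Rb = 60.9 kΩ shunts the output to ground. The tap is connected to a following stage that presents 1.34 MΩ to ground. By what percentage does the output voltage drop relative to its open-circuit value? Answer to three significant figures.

2.70 %

The divider's output (Thévenin) resistance is Ra‖Rb = 37.14 kΩ.
Fractional drop under load = R_th/(R_th + R_L) = 37.14 / (37.14 + 1340) = 0.02697.
So the output falls by 2.70 %.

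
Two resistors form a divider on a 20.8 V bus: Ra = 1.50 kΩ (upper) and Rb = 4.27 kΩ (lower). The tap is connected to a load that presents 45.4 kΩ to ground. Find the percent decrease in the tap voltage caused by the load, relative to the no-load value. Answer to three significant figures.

2.39 %

The divider's output (Thévenin) resistance is Ra‖Rb = 1.110 kΩ.
Fractional drop under load = R_th/(R_th + R_L) = 1.110 / (1.110 + 45.4) = 0.02387.
So the output falls by 2.39 %.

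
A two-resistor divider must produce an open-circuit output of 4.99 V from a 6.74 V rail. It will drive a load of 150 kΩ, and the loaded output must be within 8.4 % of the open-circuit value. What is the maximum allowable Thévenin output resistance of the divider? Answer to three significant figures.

R_th ≤ 13.8 kΩ

Loading drop = R_th/(R_th + R_L) ≤ 0.0840, so R_th ≤ R_L · ε/(1−ε) = 150 kΩ × 0.0840/0.9160 = 13.8 kΩ.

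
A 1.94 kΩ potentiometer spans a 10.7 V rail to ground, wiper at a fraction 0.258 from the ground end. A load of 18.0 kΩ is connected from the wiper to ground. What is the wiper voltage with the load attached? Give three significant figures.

The wiper splits the pot into (1−α)R = 1439 Ω above and αR = 500.5 Ω below.
Lower section ‖ load = 487.0 Ω.
V_wiper = 10.7 × 487.0/(1439 + 487.0) = 2.70 V.

V ≈ 2.70 V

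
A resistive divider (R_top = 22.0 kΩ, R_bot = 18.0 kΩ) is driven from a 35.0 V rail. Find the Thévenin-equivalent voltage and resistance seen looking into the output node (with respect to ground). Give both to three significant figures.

V_th = 15.8 V, R_th = 9.90 kΩ

V_th is the open-circuit tap voltage: 35.0 × 18.0/(22.0 + 18.0) = 15.8 V.
With the supply zeroed, R_top and R_bot appear in parallel from the tap: R_th = R_top‖R_bot = (22.0 × 18.0)/40.00 = 9.90 kΩ.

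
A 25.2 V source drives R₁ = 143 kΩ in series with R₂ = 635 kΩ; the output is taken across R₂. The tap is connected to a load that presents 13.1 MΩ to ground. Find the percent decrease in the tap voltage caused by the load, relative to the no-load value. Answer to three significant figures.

The divider's output (Thévenin) resistance is R₁‖R₂ = 116.7 kΩ.
Fractional drop under load = R_th/(R_th + R_L) = 116.7 / (116.7 + 13100) = 0.008831.
So the output falls by 0.883 %.

0.883 %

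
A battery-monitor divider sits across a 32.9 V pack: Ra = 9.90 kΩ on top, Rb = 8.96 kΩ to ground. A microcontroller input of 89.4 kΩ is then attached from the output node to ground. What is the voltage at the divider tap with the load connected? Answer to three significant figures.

V_out ≈ 14.8 V

The load sits in parallel with Rb: Rb‖R_L = (8.96 × 89.4) / (8.96 + 89.4) = 8.144 kΩ.
V_out = 32.9 × 8.144 / (9.90 + 8.144) = 32.9 × 8.144/18.04 = 14.8 V.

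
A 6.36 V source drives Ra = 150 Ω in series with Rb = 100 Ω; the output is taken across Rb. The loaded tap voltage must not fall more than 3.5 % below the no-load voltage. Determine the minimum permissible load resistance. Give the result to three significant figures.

Output resistance R_th = Ra‖Rb = (150 × 100)/250.0 = 60.00 Ω.
The fractional drop is R_th/(R_th + R_L); requiring this ≤ 0.0350 gives R_L ≥ R_th(1/0.0350 − 1) = 60.00 × 27.57 = 1.65 kΩ.

R_L(min) ≈ 1.65 kΩ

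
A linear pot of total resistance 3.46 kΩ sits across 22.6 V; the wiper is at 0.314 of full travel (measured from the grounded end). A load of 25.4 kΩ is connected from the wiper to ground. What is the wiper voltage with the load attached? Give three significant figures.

The wiper splits the pot into (1−α)R = 2.374 kΩ above and αR = 1.086 kΩ below.
Lower section ‖ load = 1.042 kΩ.
V_wiper = 22.6 × 1.042/(2.374 + 1.042) = 6.89 V.

V ≈ 6.89 V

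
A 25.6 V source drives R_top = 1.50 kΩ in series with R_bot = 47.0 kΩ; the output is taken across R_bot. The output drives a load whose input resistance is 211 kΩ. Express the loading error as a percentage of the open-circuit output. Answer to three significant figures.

0.684 %

The divider's output (Thévenin) resistance is R_top‖R_bot = 1.454 kΩ.
Fractional drop under load = R_th/(R_th + R_L) = 1.454 / (1.454 + 211) = 0.006842.
So the output falls by 0.684 %.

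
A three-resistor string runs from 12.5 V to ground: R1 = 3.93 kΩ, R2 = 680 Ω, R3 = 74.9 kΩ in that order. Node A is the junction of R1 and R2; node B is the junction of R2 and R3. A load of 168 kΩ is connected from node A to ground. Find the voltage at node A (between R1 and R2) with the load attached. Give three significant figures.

Below node A the series string R2+R3 = 75580 Ω sits in parallel with the 168000 Ω load: 52130 Ω.
V_A = 12.5 × 52130/(3930 + 52130) = 11.6 V.

V ≈ 11.6 V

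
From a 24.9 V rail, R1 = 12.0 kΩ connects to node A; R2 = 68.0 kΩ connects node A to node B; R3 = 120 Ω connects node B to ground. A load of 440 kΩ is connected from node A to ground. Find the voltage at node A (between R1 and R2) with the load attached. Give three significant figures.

V ≈ 20.7 V

Below node A the series string R2+R3 = 68120 Ω sits in parallel with the 440000 Ω load: 58990 Ω.
V_A = 24.9 × 58990/(12000 + 58990) = 20.7 V.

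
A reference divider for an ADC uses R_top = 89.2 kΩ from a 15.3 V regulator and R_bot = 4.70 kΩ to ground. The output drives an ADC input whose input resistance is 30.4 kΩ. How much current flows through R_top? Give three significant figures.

R_bot‖R_L = 4.071 kΩ, so the source sees R_top + R_bot‖R_L = 93.27 kΩ.
I = 15.3 V / 93.27 kΩ = 0.164 mA.

I ≈ 0.164 mA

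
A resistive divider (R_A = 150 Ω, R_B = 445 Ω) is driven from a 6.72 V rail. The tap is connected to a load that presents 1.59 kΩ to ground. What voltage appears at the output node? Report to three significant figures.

The load sits in parallel with R_B: R_B‖R_L = (445 × 1590) / (445 + 1590) = 347.7 Ω.
V_out = 6.72 × 347.7 / (150 + 347.7) = 6.72 × 347.7/497.7 = 4.69 V.

V_out ≈ 4.69 V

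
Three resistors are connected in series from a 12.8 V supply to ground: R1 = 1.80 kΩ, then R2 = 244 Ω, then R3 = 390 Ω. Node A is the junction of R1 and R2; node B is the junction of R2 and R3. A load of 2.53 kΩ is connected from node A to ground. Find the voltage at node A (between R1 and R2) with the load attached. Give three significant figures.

Below node A the series string R2+R3 = 634.0 Ω sits in parallel with the 2530 Ω load: 507.0 Ω.
V_A = 12.8 × 507.0/(1800 + 507.0) = 2.81 V.

V ≈ 2.81 V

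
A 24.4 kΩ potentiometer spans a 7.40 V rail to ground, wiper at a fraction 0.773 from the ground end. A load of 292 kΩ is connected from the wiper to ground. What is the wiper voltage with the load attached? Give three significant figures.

V ≈ 5.64 V

The wiper splits the pot into (1−α)R = 5.539 kΩ above and αR = 18.86 kΩ below.
Lower section ‖ load = 17.72 kΩ.
V_wiper = 7.40 × 17.72/(5.539 + 17.72) = 5.64 V.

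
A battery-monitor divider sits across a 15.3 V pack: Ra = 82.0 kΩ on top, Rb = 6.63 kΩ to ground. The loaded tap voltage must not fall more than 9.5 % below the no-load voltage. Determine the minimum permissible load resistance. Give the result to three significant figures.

Output resistance R_th = Ra‖Rb = (82.0 × 6.63)/88.63 = 6.134 kΩ.
The fractional drop is R_th/(R_th + R_L); requiring this ≤ 0.0950 gives R_L ≥ R_th(1/0.0950 − 1) = 6.134 × 9.526 = 58.4 kΩ.

R_L(min) ≈ 58.4 kΩ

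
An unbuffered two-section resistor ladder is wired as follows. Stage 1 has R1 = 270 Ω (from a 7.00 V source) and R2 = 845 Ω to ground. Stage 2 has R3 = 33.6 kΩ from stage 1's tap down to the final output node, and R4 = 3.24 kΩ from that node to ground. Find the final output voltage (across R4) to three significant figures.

Stage 2 presents R3+R4 = 36840 Ω as a load on stage 1's tap.
Stage 1's lower leg becomes R2‖(R3+R4) = 826.1 Ω, so V_mid = 7.00 × 826.1/1096 = 5.276 V.
Stage 2 is itself unloaded: V_out = V_mid × R4/(R3+R4) = 5.276 × 3240/36840 = 0.464 V.

V_out ≈ 0.464 V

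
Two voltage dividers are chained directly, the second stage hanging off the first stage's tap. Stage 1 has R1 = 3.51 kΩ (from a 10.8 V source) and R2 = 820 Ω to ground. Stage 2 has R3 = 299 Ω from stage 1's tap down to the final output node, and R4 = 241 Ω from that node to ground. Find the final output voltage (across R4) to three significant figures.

Stage 2 presents R3+R4 = 540.0 Ω as a load on stage 1's tap.
Stage 1's lower leg becomes R2‖(R3+R4) = 325.6 Ω, so V_mid = 10.8 × 325.6/3836 = 0.9168 V.
Stage 2 is itself unloaded: V_out = V_mid × R4/(R3+R4) = 0.9168 × 241/540.0 = 0.409 V.

V_out ≈ 0.409 V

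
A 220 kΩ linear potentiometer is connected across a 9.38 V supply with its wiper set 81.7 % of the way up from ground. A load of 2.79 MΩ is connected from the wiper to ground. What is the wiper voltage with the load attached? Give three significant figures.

V ≈ 7.57 V

The wiper splits the pot into (1−α)R = 40.26 kΩ above and αR = 179.7 kΩ below.
Lower section ‖ load = 168.9 kΩ.
V_wiper = 9.38 × 168.9/(40.26 + 168.9) = 7.57 V.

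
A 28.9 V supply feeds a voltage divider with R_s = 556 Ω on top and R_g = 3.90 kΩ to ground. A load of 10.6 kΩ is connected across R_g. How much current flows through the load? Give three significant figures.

I_L ≈ 2.28 mA

R_g‖R_L = 2851 Ω; V_out = 28.9 × 2851/3407 = 24.18 V.
I_L = V_out / R_L = 24.18 / 10.6 kΩ = 2.28 mA.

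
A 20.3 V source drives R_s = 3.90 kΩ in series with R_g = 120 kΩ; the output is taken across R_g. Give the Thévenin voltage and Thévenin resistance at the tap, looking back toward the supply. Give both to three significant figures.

V_th is the open-circuit tap voltage: 20.3 × 120/(3.90 + 120) = 19.7 V.
With the supply zeroed, R_s and R_g appear in parallel from the tap: R_th = R_s‖R_g = (3.90 × 120)/123.9 = 3.78 kΩ.

V_th = 19.7 V, R_th = 3.78 kΩ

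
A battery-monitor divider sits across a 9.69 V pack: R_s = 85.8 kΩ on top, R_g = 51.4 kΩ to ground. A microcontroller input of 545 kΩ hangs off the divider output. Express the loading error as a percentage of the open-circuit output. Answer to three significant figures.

The divider's output (Thévenin) resistance is R_s‖R_g = 32.14 kΩ.
Fractional drop under load = R_th/(R_th + R_L) = 32.14 / (32.14 + 545) = 0.05569.
So the output falls by 5.57 %.

5.57 %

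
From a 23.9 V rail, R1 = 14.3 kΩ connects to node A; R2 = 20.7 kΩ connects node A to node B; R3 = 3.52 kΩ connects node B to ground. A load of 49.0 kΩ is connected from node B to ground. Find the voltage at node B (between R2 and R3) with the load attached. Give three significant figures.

At node B, R3 is in parallel with the load: R3‖R_L = 3.284 kΩ.
Below node A the resistance is R2 + (R3‖R_L) = 23.98 kΩ, so V_A = 23.9 × 23.98/38.28 = 14.97 V.
Then V_B = V_A × (R3‖R_L)/(R2 + R3‖R_L) = 14.97 × 3.284/23.98 = 2.05 V.

V ≈ 2.05 V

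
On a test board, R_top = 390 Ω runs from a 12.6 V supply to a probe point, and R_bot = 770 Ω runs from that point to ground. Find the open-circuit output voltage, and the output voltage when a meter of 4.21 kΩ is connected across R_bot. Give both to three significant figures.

Open-circuit: V = 12.6 × 770/(390 + 770) = 8.36 V.
With the load, R_bot becomes R_bot‖R_L = 650.9 Ω, so V = 12.6 × 650.9/1041 = 7.88 V.

Unloaded: 8.36 V; loaded: 7.88 V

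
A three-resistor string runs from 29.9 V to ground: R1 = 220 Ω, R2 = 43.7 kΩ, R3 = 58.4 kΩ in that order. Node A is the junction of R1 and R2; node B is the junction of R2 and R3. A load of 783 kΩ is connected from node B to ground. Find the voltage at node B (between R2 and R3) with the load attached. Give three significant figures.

At node B, R3 is in parallel with the load: R3‖R_L = 54350 Ω.
Below node A the resistance is R2 + (R3‖R_L) = 98050 Ω, so V_A = 29.9 × 98050/98270 = 29.83 V.
Then V_B = V_A × (R3‖R_L)/(R2 + R3‖R_L) = 29.83 × 54350/98050 = 16.5 V.

V ≈ 16.5 V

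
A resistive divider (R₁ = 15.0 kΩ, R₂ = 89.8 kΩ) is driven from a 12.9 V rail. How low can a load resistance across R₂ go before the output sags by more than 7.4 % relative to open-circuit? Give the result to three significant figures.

Output resistance R_th = R₁‖R₂ = (15.0 × 89.8)/104.8 = 12.85 kΩ.
The fractional drop is R_th/(R_th + R_L); requiring this ≤ 0.0740 gives R_L ≥ R_th(1/0.0740 − 1) = 12.85 × 12.51 = 161 kΩ.

R_L(min) ≈ 161 kΩ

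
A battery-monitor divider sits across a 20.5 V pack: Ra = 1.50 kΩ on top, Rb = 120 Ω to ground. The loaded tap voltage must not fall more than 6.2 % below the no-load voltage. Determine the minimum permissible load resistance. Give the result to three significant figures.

Output resistance R_th = Ra‖Rb = (1500 × 120)/1620 = 111.1 Ω.
The fractional drop is R_th/(R_th + R_L); requiring this ≤ 0.0620 gives R_L ≥ R_th(1/0.0620 − 1) = 111.1 × 15.13 = 1.68 kΩ.

R_L(min) ≈ 1.68 kΩ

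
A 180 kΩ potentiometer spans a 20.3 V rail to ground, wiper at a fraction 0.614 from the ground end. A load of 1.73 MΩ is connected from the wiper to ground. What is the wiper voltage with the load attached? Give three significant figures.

V ≈ 12.2 V

The wiper splits the pot into (1−α)R = 69.48 kΩ above and αR = 110.5 kΩ below.
Lower section ‖ load = 103.9 kΩ.
V_wiper = 20.3 × 103.9/(69.48 + 103.9) = 12.2 V.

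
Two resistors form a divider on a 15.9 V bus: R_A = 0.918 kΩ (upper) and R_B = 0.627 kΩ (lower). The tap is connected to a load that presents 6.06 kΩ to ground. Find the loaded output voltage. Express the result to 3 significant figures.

V_out ≈ 6.08 V

The load sits in parallel with R_B: R_B‖R_L = (627 × 6060) / (627 + 6060) = 568.2 Ω.
V_out = 15.9 × 568.2 / (918 + 568.2) = 15.9 × 568.2/1486 = 6.08 V.
(Unloaded it would have been 6.45 V.)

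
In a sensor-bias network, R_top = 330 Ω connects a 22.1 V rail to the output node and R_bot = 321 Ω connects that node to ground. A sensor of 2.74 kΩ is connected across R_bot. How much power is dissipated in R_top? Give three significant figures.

Total resistance from the source is R_top + (R_bot‖R_L) = 617.3 Ω, so I = 22.1/617.3 Ω = 35.80 mA.
P = I²·R_top = (35.80 mA)² × 330 Ω = 423 mW.

P ≈ 423 mW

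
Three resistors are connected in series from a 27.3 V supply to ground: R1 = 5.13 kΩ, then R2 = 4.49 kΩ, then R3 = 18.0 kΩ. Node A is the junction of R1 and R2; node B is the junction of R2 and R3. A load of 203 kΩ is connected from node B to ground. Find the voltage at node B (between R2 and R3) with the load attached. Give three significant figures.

At node B, R3 is in parallel with the load: R3‖R_L = 16.53 kΩ.
Below node A the resistance is R2 + (R3‖R_L) = 21.02 kΩ, so V_A = 27.3 × 21.02/26.15 = 21.95 V.
Then V_B = V_A × (R3‖R_L)/(R2 + R3‖R_L) = 21.95 × 16.53/21.02 = 17.3 V.

V ≈ 17.3 V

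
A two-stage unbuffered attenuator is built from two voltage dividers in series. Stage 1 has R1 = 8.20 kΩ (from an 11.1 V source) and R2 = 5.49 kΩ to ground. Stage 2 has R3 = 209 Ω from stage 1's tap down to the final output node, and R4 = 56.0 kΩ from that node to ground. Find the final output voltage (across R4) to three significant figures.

V_out ≈ 4.19 V

Stage 2 presents R3+R4 = 56210 Ω as a load on stage 1's tap.
Stage 1's lower leg becomes R2‖(R3+R4) = 5001 Ω, so V_mid = 11.1 × 5001/13200 = 4.205 V.
Stage 2 is itself unloaded: V_out = V_mid × R4/(R3+R4) = 4.205 × 56000/56210 = 4.19 V.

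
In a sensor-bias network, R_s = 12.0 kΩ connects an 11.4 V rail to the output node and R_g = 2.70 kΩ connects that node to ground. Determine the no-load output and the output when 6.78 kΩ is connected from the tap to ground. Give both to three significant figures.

Unloaded: 2.09 V; loaded: 1.58 V

Open-circuit: V = 11.4 × 2.70/(12.0 + 2.70) = 2.09 V.
With the load, R_g becomes R_g‖R_L = 1.931 kΩ, so V = 11.4 × 1.931/13.93 = 1.58 V.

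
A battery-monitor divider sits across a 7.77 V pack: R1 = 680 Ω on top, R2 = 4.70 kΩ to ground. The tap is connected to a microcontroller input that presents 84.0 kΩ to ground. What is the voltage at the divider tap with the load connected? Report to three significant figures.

V_out ≈ 6.74 V

The load sits in parallel with R2: R2‖R_L = (4700 × 84000) / (4700 + 84000) = 4451 Ω.
V_out = 7.77 × 4451 / (680 + 4451) = 7.77 × 4451/5131 = 6.74 V.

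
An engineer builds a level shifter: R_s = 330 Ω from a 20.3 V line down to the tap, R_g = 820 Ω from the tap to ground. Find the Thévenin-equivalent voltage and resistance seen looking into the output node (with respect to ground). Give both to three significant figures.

V_th is the open-circuit tap voltage: 20.3 × 820/(330 + 820) = 14.5 V.
With the supply zeroed, R_s and R_g appear in parallel from the tap: R_th = R_s‖R_g = (330 × 820)/1150 = 235 Ω.

V_th = 14.5 V, R_th = 235 Ω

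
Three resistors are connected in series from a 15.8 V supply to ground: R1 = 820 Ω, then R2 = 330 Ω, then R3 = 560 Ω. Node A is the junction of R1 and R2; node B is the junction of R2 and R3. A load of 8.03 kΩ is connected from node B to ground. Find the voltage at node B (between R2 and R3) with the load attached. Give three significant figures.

V ≈ 4.94 V

At node B, R3 is in parallel with the load: R3‖R_L = 523.5 Ω.
Below node A the resistance is R2 + (R3‖R_L) = 853.5 Ω, so V_A = 15.8 × 853.5/1673 = 8.058 V.
Then V_B = V_A × (R3‖R_L)/(R2 + R3‖R_L) = 8.058 × 523.5/853.5 = 4.94 V.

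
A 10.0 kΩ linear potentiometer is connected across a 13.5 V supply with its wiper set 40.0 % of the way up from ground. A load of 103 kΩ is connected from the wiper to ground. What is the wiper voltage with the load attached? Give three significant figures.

V ≈ 5.28 V

The wiper splits the pot into (1−α)R = 6.000 kΩ above and αR = 4.000 kΩ below.
Lower section ‖ load = 3.850 kΩ.
V_wiper = 13.5 × 3.850/(6.000 + 3.850) = 5.28 V.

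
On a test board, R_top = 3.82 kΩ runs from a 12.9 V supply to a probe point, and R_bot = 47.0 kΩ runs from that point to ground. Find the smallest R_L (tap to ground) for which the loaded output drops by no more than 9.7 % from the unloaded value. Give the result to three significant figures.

R_L(min) ≈ 32.9 kΩ

Output resistance R_th = R_top‖R_bot = (3.82 × 47.0)/50.82 = 3.533 kΩ.
The fractional drop is R_th/(R_th + R_L); requiring this ≤ 0.0970 gives R_L ≥ R_th(1/0.0970 − 1) = 3.533 × 9.309 = 32.9 kΩ.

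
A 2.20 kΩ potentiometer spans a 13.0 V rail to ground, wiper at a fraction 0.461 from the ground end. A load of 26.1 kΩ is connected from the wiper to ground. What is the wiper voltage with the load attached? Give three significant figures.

V ≈ 5.87 V

The wiper splits the pot into (1−α)R = 1.186 kΩ above and αR = 1.014 kΩ below.
Lower section ‖ load = 0.9763 kΩ.
V_wiper = 13.0 × 0.9763/(1.186 + 0.9763) = 5.87 V.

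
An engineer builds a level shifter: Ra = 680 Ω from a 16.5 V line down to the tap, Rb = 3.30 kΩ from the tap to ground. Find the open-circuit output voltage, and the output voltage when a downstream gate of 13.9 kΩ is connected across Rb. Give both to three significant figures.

Open-circuit: V = 16.5 × 3300/(680 + 3300) = 13.7 V.
With the load, Rb becomes Rb‖R_L = 2667 Ω, so V = 16.5 × 2667/3347 = 13.1 V.

Unloaded: 13.7 V; loaded: 13.1 V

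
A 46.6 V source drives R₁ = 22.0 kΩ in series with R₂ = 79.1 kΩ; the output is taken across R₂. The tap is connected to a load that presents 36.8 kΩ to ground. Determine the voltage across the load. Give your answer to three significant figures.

The load sits in parallel with R₂: R₂‖R_L = (79.1 × 36.8) / (79.1 + 36.8) = 25.12 kΩ.
V_out = 46.6 × 25.12 / (22.0 + 25.12) = 46.6 × 25.12/47.12 = 24.8 V.

V_out ≈ 24.8 V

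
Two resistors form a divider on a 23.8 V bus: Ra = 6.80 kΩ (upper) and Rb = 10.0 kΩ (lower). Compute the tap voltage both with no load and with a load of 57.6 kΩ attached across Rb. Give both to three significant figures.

Unloaded: 14.2 V; loaded: 13.2 V

Open-circuit: V = 23.8 × 10.0/(6.80 + 10.0) = 14.2 V.
With the load, Rb becomes Rb‖R_L = 8.521 kΩ, so V = 23.8 × 8.521/15.32 = 13.2 V.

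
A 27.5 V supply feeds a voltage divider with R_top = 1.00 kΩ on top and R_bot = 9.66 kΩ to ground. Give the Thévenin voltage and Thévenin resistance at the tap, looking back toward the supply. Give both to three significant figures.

V_th is the open-circuit tap voltage: 27.5 × 9.66/(1.00 + 9.66) = 24.9 V.
With the supply zeroed, R_top and R_bot appear in parallel from the tap: R_th = R_top‖R_bot = (1.00 × 9.66)/10.66 = 906 Ω.

V_th = 24.9 V, R_th = 906 Ω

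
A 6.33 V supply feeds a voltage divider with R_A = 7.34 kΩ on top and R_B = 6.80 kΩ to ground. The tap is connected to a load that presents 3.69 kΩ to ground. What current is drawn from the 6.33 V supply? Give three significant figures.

I ≈ 0.650 mA

R_B‖R_L = 2.392 kΩ, so the source sees R_A + R_B‖R_L = 9.732 kΩ.
I = 6.33 V / 9.732 kΩ = 0.650 mA.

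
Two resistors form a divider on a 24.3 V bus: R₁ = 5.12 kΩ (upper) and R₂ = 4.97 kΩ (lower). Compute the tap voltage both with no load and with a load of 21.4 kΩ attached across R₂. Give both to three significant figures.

Unloaded: 12.0 V; loaded: 10.7 V

Open-circuit: V = 24.3 × 4.97/(5.12 + 4.97) = 12.0 V.
With the load, R₂ becomes R₂‖R_L = 4.033 kΩ, so V = 24.3 × 4.033/9.153 = 10.7 V.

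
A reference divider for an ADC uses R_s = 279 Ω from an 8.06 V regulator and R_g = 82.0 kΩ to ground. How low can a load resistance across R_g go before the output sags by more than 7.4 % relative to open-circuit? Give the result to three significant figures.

Output resistance R_th = R_s‖R_g = (279 × 82000)/82280 = 278.1 Ω.
The fractional drop is R_th/(R_th + R_L); requiring this ≤ 0.0740 gives R_L ≥ R_th(1/0.0740 − 1) = 278.1 × 12.51 = 3.48 kΩ.

R_L(min) ≈ 3.48 kΩ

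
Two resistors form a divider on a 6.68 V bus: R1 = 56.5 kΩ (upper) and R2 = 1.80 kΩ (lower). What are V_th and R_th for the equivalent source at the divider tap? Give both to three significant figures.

V_th is the open-circuit tap voltage: 6.68 × 1.80/(56.5 + 1.80) = 0.206 V.
With the supply zeroed, R1 and R2 appear in parallel from the tap: R_th = R1‖R2 = (56.5 × 1.80)/58.30 = 1.74 kΩ.

V_th = 0.206 V, R_th = 1.74 kΩ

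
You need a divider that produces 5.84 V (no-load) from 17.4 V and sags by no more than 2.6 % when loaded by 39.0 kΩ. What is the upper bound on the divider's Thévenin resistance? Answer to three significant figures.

R_th ≤ 1.04 kΩ

Loading drop = R_th/(R_th + R_L) ≤ 0.0260, so R_th ≤ R_L · ε/(1−ε) = 39.0 kΩ × 0.0260/0.9740 = 1.04 kΩ.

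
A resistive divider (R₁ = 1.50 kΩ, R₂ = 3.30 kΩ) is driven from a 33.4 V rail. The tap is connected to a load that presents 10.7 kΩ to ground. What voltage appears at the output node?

V_out ≈ 20.9 V

The load sits in parallel with R₂: R₂‖R_L = (3.30 × 10.7) / (3.30 + 10.7) = 2.522 kΩ.
V_out = 33.4 × 2.522 / (1.50 + 2.522) = 33.4 × 2.522/4.022 = 20.9 V.
(Unloaded it would have been 23.0 V.)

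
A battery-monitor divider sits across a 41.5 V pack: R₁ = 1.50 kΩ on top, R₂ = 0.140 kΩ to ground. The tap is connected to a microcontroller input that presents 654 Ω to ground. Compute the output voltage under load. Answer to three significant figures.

The load sits in parallel with R₂: R₂‖R_L = (140 × 654) / (140 + 654) = 115.3 Ω.
V_out = 41.5 × 115.3 / (1500 + 115.3) = 41.5 × 115.3/1615 = 2.96 V.
(Unloaded it would have been 3.54 V.)

V_out ≈ 2.96 V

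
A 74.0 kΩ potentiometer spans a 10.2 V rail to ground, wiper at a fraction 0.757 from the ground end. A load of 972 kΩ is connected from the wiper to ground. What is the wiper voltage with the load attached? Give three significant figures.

The wiper splits the pot into (1−α)R = 17.98 kΩ above and αR = 56.02 kΩ below.
Lower section ‖ load = 52.97 kΩ.
V_wiper = 10.2 × 52.97/(17.98 + 52.97) = 7.61 V.

V ≈ 7.61 V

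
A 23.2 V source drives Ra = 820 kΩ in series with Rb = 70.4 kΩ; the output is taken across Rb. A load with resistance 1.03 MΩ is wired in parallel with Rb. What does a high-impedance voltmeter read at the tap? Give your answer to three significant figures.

The load sits in parallel with Rb: Rb‖R_L = (70.4 × 1030) / (70.4 + 1030) = 65.90 kΩ.
V_out = 23.2 × 65.90 / (820 + 65.90) = 23.2 × 65.90/885.9 = 1.73 V.

V_out ≈ 1.73 V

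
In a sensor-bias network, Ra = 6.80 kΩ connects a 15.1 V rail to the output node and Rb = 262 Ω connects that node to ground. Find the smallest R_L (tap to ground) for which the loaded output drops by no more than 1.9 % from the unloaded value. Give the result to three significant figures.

R_L(min) ≈ 13.0 kΩ

Output resistance R_th = Ra‖Rb = (6800 × 262)/7062 = 252.3 Ω.
The fractional drop is R_th/(R_th + R_L); requiring this ≤ 0.0190 gives R_L ≥ R_th(1/0.0190 − 1) = 252.3 × 51.63 = 13.0 kΩ.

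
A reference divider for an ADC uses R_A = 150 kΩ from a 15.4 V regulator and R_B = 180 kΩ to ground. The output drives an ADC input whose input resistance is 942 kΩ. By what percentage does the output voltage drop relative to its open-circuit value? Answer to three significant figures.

The divider's output (Thévenin) resistance is R_A‖R_B = 81.82 kΩ.
Fractional drop under load = R_th/(R_th + R_L) = 81.82 / (81.82 + 942) = 0.07991.
So the output falls by 7.99 %.

7.99 %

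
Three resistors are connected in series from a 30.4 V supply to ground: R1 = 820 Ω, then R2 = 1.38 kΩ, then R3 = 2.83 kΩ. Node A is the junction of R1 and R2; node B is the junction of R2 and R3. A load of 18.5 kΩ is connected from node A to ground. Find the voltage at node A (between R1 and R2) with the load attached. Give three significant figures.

V ≈ 24.5 V

Below node A the series string R2+R3 = 4210 Ω sits in parallel with the 18500 Ω load: 3430 Ω.
V_A = 30.4 × 3430/(820 + 3430) = 24.5 V.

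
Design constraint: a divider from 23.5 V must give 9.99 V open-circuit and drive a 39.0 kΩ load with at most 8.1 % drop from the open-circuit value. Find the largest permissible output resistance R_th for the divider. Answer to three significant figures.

Loading drop = R_th/(R_th + R_L) ≤ 0.0810, so R_th ≤ R_L · ε/(1−ε) = 39.0 kΩ × 0.0810/0.9190 = 3.44 kΩ.
(Any R1, R2 with R2/(R1+R2) = 0.425 and R1‖R2 ≤ 3.44 kΩ will meet the spec.)

R_th ≤ 3.44 kΩ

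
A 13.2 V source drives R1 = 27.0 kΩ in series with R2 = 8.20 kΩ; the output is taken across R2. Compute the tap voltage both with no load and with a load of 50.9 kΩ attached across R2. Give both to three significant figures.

Unloaded: 3.08 V; loaded: 2.74 V

Open-circuit: V = 13.2 × 8.20/(27.0 + 8.20) = 3.08 V.
With the load, R2 becomes R2‖R_L = 7.062 kΩ, so V = 13.2 × 7.062/34.06 = 2.74 V.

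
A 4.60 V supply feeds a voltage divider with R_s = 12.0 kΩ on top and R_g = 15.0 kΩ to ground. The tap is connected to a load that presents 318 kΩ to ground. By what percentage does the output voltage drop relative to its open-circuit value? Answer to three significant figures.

The divider's output (Thévenin) resistance is R_s‖R_g = 6.667 kΩ.
Fractional drop under load = R_th/(R_th + R_L) = 6.667 / (6.667 + 318) = 0.02053.
So the output falls by 2.05 %.

2.05 %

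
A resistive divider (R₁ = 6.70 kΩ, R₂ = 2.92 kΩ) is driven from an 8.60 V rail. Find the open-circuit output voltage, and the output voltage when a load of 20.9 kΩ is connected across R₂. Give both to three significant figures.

Unloaded: 2.61 V; loaded: 2.38 V

Open-circuit: V = 8.60 × 2.92/(6.70 + 2.92) = 2.61 V.
With the load, R₂ becomes R₂‖R_L = 2.562 kΩ, so V = 8.60 × 2.562/9.262 = 2.38 V.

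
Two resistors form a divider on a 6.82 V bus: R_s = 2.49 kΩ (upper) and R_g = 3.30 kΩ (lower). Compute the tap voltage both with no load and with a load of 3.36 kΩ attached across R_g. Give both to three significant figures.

Unloaded: 3.89 V; loaded: 2.73 V

Open-circuit: V = 6.82 × 3.30/(2.49 + 3.30) = 3.89 V.
With the load, R_g becomes R_g‖R_L = 1.665 kΩ, so V = 6.82 × 1.665/4.155 = 2.73 V.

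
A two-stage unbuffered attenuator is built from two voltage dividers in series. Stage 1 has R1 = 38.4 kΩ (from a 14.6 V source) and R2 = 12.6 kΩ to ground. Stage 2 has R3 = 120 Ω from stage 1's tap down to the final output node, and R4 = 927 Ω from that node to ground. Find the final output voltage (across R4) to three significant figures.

V_out ≈ 0.317 V

Stage 2 presents R3+R4 = 1047 Ω as a load on stage 1's tap.
Stage 1's lower leg becomes R2‖(R3+R4) = 966.7 Ω, so V_mid = 14.6 × 966.7/39370 = 0.3585 V.
Stage 2 is itself unloaded: V_out = V_mid × R4/(R3+R4) = 0.3585 × 927/1047 = 0.317 V.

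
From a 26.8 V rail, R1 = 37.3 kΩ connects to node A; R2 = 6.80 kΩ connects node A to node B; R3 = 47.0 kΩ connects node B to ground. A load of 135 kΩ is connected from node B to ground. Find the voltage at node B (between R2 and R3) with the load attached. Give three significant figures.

At node B, R3 is in parallel with the load: R3‖R_L = 34.86 kΩ.
Below node A the resistance is R2 + (R3‖R_L) = 41.66 kΩ, so V_A = 26.8 × 41.66/78.96 = 14.14 V.
Then V_B = V_A × (R3‖R_L)/(R2 + R3‖R_L) = 14.14 × 34.86/41.66 = 11.8 V.

V ≈ 11.8 V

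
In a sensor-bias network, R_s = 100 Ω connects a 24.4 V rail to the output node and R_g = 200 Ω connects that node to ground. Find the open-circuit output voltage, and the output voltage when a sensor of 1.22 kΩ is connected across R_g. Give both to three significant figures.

Open-circuit: V = 24.4 × 200/(100 + 200) = 16.3 V.
With the load, R_g becomes R_g‖R_L = 171.8 Ω, so V = 24.4 × 171.8/271.8 = 15.4 V.

Unloaded: 16.3 V; loaded: 15.4 V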